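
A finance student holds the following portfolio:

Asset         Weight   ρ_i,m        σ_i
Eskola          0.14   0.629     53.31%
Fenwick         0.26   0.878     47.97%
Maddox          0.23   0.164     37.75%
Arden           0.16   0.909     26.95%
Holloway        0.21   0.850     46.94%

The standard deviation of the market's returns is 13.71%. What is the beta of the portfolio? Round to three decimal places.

β_Eskola = 0.629 × 53.31% / 13.71% = 2.4458
β_Fenwick = 0.878 × 47.97% / 13.71% = 3.0720
β_Maddox = 0.164 × 37.75% / 13.71% = 0.4516
β_Arden = 0.909 × 26.95% / 13.71% = 1.7868
β_Holloway = 0.850 × 46.94% / 13.71% = 2.9102
β_P = Σ w_i β_i = 0.14×2.4458 + 0.26×3.0720 + 0.23×0.4516 + 0.16×1.7868 + 0.21×2.9102 = 2.1420

2.142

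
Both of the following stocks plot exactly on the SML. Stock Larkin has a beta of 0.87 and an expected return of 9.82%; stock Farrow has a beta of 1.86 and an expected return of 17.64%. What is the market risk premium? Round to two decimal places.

Both satisfy E(R) = R_f + β·MRP, so the slope of the SML is
MRP = (17.64% − 9.82%) / (1.86 − 0.87) = 7.82% / 0.99 = 7.8990%

7.90%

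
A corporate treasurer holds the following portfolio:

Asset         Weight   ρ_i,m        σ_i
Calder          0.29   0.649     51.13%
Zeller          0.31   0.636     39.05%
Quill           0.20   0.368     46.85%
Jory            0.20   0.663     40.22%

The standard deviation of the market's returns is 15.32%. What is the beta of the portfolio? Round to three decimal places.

1.704

β_Calder = 0.649 × 51.13% / 15.32% = 2.1660
β_Zeller = 0.636 × 39.05% / 15.32% = 1.6211
β_Quill = 0.368 × 46.85% / 15.32% = 1.1254
β_Jory = 0.663 × 40.22% / 15.32% = 1.7406
β_P = Σ w_i β_i = 0.29×2.1660 + 0.31×1.6211 + 0.20×1.1254 + 0.20×1.7406 = 1.7039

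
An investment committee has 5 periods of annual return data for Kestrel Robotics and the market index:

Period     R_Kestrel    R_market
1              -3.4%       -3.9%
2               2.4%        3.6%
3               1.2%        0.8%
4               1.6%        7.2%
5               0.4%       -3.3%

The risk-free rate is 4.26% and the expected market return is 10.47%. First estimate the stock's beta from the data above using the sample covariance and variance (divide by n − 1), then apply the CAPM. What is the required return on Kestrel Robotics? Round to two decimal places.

6.46%

Mean R_i = (-3.4 + 2.4 + 1.2 + 1.6 + 0.4) / 5 = 0.4400%
Mean R_m = (-3.9 + 3.6 + 0.8 + 7.2 − 3.3) / 5 = 0.8800%
Σ(R_i − R̄_i)(R_m − R̄_m) = 31.1240  ⇒  Cov = 31.1240 / 4 = 7.7810
Σ(R_m − R̄_m)² = 87.6680  ⇒  Var(R_m) = 87.6680 / 4 = 21.9170
β = Cov / Var(R_m) = 7.7810 / 21.9170 = 0.3550
MRP = 10.47% − 4.26% = 6.21%
E(R) = R_f + β × MRP = 4.26% + 0.3550 × 6.21% = 6.46%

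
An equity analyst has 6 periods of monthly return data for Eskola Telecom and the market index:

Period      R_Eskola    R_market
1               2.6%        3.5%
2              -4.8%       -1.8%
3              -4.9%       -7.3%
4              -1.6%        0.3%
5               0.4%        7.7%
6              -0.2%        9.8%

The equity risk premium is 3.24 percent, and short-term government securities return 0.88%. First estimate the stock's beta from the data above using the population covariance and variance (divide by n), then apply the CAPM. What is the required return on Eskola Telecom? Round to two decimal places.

Mean R_i = (2.6 − 4.8 − 4.9 − 1.6 + 0.4 − 0.2) / 6 = -1.4167%
Mean R_m = (3.5 − 1.8 − 7.3 + 0.3 + 7.7 + 9.8) / 6 = 2.0333%
Σ(R_i − R̄_i)(R_m − R̄_m) = 71.4333  ⇒  Cov = 71.4333 / 6 = 11.9056
Σ(R_m − R̄_m)² = 199.3933  ⇒  Var(R_m) = 199.3933 / 6 = 33.2322
β = Cov / Var(R_m) = 11.9056 / 33.2322 = 0.3583
E(R) = R_f + β × MRP = 0.88% + 0.3583 × 3.24% = 2.04%

2.04%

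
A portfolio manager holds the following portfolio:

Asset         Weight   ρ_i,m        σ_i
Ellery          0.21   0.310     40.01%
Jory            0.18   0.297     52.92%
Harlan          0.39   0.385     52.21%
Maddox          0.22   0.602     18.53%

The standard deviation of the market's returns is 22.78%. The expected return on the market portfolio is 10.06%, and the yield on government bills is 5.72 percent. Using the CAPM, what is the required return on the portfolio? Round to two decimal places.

β_Ellery = 0.310 × 40.01% / 22.78% = 0.5445
β_Jory = 0.297 × 52.92% / 22.78% = 0.6900
β_Harlan = 0.385 × 52.21% / 22.78% = 0.8824
β_Maddox = 0.602 × 18.53% / 22.78% = 0.4897
β_P = Σ w_i β_i = 0.21×0.5445 + 0.18×0.6900 + 0.39×0.8824 + 0.22×0.4897 = 0.6904
MRP = 10.06% − 5.72% = 4.34%
E(R_P) = R_f + β_P × MRP = 5.72% + 0.6904 × 4.34% = 8.72%

8.72%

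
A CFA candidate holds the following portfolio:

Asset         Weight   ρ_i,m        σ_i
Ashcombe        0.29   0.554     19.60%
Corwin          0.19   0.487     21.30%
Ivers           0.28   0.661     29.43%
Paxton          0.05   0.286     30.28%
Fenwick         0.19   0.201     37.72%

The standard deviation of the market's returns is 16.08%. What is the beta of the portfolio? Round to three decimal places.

β_Ashcombe = 0.554 × 19.60% / 16.08% = 0.6753
β_Corwin = 0.487 × 21.30% / 16.08% = 0.6451
β_Ivers = 0.661 × 29.43% / 16.08% = 1.2098
β_Paxton = 0.286 × 30.28% / 16.08% = 0.5386
β_Fenwick = 0.201 × 37.72% / 16.08% = 0.4715
β_P = Σ w_i β_i = 0.29×0.6753 + 0.19×0.6451 + 0.28×1.2098 + 0.05×0.5386 + 0.19×0.4715 = 0.7737

0.774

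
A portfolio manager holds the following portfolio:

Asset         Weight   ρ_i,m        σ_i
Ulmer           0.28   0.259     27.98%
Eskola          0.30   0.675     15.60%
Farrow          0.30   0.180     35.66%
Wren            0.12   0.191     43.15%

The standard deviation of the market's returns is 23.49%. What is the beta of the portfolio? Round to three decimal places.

β_Ulmer = 0.259 × 27.98% / 23.49% = 0.3085
β_Eskola = 0.675 × 15.60% / 23.49% = 0.4483
β_Farrow = 0.180 × 35.66% / 23.49% = 0.2733
β_Wren = 0.191 × 43.15% / 23.49% = 0.3509
β_P = Σ w_i β_i = 0.28×0.3085 + 0.30×0.4483 + 0.30×0.2733 + 0.12×0.3509 = 0.3450

0.345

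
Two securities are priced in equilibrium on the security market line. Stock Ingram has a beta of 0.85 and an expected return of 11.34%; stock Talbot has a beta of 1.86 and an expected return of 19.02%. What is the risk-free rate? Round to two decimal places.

Both satisfy E(R) = R_f + β·MRP, so the slope of the SML is
MRP = (19.02% − 11.34%) / (1.86 − 0.85) = 7.68% / 1.01 = 7.6040%
R_f = E(R_Ingram) − β_Ingram·MRP = 11.34% − 0.85 × 7.6040% = 4.8766%

4.88%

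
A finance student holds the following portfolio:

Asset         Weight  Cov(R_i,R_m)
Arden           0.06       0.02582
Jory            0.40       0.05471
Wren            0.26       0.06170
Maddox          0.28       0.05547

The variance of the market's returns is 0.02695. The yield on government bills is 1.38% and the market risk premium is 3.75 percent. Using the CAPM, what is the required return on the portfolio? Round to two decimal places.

β_Arden = 0.02582 / 0.02695 = 0.9581
β_Jory = 0.05471 / 0.02695 = 2.0301
β_Wren = 0.06170 / 0.02695 = 2.2894
β_Maddox = 0.05547 / 0.02695 = 2.0583
β_P = Σ w_i β_i = 0.06×0.9581 + 0.40×2.0301 + 0.26×2.2894 + 0.28×2.0583 = 2.0411
E(R_P) = R_f + β_P × MRP = 1.38% + 2.0411 × 3.75% = 9.03%

9.03%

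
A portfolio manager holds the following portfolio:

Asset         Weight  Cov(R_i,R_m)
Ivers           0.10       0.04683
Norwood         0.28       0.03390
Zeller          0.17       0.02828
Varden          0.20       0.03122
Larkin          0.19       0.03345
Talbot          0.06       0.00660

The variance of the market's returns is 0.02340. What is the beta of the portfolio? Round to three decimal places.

1.367

β_Ivers = 0.04683 / 0.02340 = 2.0013
β_Norwood = 0.03390 / 0.02340 = 1.4487
β_Zeller = 0.02828 / 0.02340 = 1.2085
β_Varden = 0.03122 / 0.02340 = 1.3342
β_Larkin = 0.03345 / 0.02340 = 1.4295
β_Talbot = 0.00660 / 0.02340 = 0.2821
β_P = Σ w_i β_i = 0.10×2.0013 + 0.28×1.4487 + 0.17×1.2085 + 0.20×1.3342 + 0.19×1.4295 + 0.06×0.2821 = 1.3666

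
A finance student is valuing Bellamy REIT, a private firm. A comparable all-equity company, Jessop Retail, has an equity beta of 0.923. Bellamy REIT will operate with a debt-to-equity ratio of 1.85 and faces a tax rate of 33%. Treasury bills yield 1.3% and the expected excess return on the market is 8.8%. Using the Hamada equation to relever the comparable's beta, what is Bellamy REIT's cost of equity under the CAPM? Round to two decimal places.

19.49%

β_L = β_U × [1 + (1 − t)(D/E)] = 0.923 × [1 + (1 − 0.33) × 1.85]
    = 0.923 × [1 + 0.67 × 1.85] = 0.923 × 2.2395 = 2.0671
E(R) = R_f + β_L × MRP = 1.3% + 2.0671 × 8.8% = 19.49%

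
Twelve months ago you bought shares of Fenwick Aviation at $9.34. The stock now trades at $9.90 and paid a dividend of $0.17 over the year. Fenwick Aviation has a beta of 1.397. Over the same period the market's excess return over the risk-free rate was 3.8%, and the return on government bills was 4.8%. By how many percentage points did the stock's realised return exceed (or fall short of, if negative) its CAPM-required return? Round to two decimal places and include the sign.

Realised HPR = (P1 + D1 − P0) / P0 = (9.90 + 0.17 − 9.34) / 9.34 = 0.73 / 9.34 = 7.8158%
CAPM required = R_f + β·MRP = 4.8% + 1.397 × 3.8% = 10.1086%
α = realised − required = 7.8158% − 10.1086% = -2.29%

-2.29%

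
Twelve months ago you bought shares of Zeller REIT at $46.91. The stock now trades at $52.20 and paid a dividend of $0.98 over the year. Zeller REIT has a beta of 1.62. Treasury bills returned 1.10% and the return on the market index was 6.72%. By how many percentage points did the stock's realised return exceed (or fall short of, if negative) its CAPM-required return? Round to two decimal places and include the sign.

+3.16%

Realised HPR = (P1 + D1 − P0) / P0 = (52.20 + 0.98 − 46.91) / 46.91 = 6.27 / 46.91 = 13.3660%
MRP = 6.72% − 1.10% = 5.62%
CAPM required = R_f + β·MRP = 1.10% + 1.62 × 5.62% = 10.2044%
α = realised − required = 13.3660% − 10.2044% = +3.16%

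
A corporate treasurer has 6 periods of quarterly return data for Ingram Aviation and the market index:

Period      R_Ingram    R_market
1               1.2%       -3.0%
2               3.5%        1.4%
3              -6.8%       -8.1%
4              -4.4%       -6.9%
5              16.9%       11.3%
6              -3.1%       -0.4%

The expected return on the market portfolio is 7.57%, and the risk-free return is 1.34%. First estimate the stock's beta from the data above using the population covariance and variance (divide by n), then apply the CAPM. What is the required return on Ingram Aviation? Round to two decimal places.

Mean R_i = (1.2 + 3.5 − 6.8 − 4.4 + 16.9 − 3.1) / 6 = 1.2167%
Mean R_m = (-3.0 + 1.4 − 8.1 − 6.9 + 11.3 − 0.4) / 6 = -0.9500%
Σ(R_i − R̄_i)(R_m − R̄_m) = 285.8850  ⇒  Cov = 285.8850 / 6 = 47.6475
Σ(R_m − R̄_m)² = 246.6150  ⇒  Var(R_m) = 246.6150 / 6 = 41.1025
β = Cov / Var(R_m) = 47.6475 / 41.1025 = 1.1592
MRP = 7.57% − 1.34% = 6.23%
E(R) = R_f + β × MRP = 1.34% + 1.1592 × 6.23% = 8.56%

8.56%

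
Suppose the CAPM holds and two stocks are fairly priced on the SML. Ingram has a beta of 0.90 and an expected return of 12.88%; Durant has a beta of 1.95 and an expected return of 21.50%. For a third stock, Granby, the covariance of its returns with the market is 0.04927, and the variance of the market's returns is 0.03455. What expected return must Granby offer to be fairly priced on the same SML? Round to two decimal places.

17.20%

MRP = (21.50% − 12.88%) / (1.95 − 0.90) = 8.2095%
R_f = 12.88% − 0.90 × 8.2095% = 5.4915%
β_Granby = Cov / Var(R_m) = 0.04927 / 0.03455 = 1.4260
E(R_Granby) = R_f + β × MRP = 5.4915% + 1.4260 × 8.2095% = 17.20%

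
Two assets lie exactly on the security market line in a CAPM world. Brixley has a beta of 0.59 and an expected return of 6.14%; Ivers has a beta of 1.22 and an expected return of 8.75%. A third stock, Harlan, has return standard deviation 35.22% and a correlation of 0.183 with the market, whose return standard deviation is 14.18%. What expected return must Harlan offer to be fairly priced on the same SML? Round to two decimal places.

5.58%

MRP = (8.75% − 6.14%) / (1.22 − 0.59) = 4.1429%
R_f = 6.14% − 0.59 × 4.1429% = 3.6957%
β_Harlan = ρ·σ_i/σ_m = 0.183 × 35.22 / 14.18 = 0.4545
E(R_Harlan) = R_f + β × MRP = 3.6957% + 0.4545 × 4.1429% = 5.58%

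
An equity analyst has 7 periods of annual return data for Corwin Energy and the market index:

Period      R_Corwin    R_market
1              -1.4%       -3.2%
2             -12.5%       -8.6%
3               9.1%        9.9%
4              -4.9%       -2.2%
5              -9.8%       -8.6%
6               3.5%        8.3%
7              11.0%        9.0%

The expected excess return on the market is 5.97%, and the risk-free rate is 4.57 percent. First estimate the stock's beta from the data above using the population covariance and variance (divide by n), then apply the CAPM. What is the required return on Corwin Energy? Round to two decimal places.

Mean R_i = (-1.4 − 12.5 + 9.1 − 4.9 − 9.8 + 3.5 + 11.0) / 7 = -0.7143%
Mean R_m = (-3.2 − 8.6 + 9.9 − 2.2 − 8.6 + 8.3 + 9.0) / 7 = 0.6571%
Σ(R_i − R̄_i)(R_m − R̄_m) = 428.4657  ⇒  Cov = 428.4657 / 7 = 61.2094
Σ(R_m − R̄_m)² = 407.8771  ⇒  Var(R_m) = 407.8771 / 7 = 58.2682
β = Cov / Var(R_m) = 61.2094 / 58.2682 = 1.0505
E(R) = R_f + β × MRP = 4.57% + 1.0505 × 5.97% = 10.84%

10.84%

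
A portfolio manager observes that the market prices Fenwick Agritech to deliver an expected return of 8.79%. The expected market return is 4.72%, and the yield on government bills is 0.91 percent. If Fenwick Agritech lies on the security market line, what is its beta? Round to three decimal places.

2.068

MRP = 4.72% − 0.91% = 3.81%
β = (E(R) − R_f) / MRP = (8.79% − 0.91%) / 3.81% = 7.88% / 3.81% = 2.068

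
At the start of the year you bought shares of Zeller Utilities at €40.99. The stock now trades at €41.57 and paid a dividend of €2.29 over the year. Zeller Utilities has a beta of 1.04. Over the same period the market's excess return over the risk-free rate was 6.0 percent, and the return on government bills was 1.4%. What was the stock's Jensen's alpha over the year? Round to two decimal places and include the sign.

Realised HPR = (P1 + D1 − P0) / P0 = (41.57 + 2.29 − 40.99) / 40.99 = 2.87 / 40.99 = 7.0017%
CAPM required = R_f + β·MRP = 1.4% + 1.04 × 6.0% = 7.6400%
α = realised − required = 7.0017% − 7.6400% = -0.64%

-0.64%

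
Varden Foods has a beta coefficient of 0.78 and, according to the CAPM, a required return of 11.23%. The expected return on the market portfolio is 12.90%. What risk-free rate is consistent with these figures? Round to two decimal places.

E(R) = R_f + β(E(R_m) − R_f) = R_f(1 − β) + β·E(R_m)
11.23% = R_f × (1 − 0.78) + 0.78 × 12.90%
11.23% = R_f × 0.22 + 10.0620%
R_f = (11.23% − 10.0620%) / 0.22 = 5.31%

5.31%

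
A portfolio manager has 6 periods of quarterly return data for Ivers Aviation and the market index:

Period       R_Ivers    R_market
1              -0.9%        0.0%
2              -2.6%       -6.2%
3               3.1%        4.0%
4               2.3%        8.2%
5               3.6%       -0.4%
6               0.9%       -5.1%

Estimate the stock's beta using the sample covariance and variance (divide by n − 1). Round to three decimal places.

0.276

Mean R_i = (-0.9 − 2.6 + 3.1 + 2.3 + 3.6 + 0.9) / 6 = 1.0667%
Mean R_m = (0.0 − 6.2 + 4.0 + 8.2 − 0.4 − 5.1) / 6 = 0.0833%
Σ(R_i − R̄_i)(R_m − R̄_m) = 40.8167  ⇒  Cov = 40.8167 / 5 = 8.1633
Σ(R_m − R̄_m)² = 147.8083  ⇒  Var(R_m) = 147.8083 / 5 = 29.5617
β = Cov / Var(R_m) = 8.1633 / 29.5617 = 0.2761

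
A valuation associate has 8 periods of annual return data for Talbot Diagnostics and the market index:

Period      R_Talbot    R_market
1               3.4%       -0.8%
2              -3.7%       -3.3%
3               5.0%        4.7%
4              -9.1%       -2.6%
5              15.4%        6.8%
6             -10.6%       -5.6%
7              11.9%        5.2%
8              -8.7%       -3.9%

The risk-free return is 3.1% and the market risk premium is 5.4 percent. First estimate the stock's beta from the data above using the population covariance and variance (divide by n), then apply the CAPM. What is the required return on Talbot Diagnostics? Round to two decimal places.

Mean R_i = (3.4 − 3.7 + 5.0 − 9.1 + 15.4 − 10.6 + 11.9 − 8.7) / 8 = 0.4500%
Mean R_m = (-0.8 − 3.3 + 4.7 − 2.6 + 6.8 − 5.6 + 5.2 − 3.9) / 8 = 0.0625%
Σ(R_i − R̄_i)(R_m − R̄_m) = 316.3150  ⇒  Cov = 316.3150 / 8 = 39.5394
Σ(R_m − R̄_m)² = 160.1988  ⇒  Var(R_m) = 160.1988 / 8 = 20.0249
β = Cov / Var(R_m) = 39.5394 / 20.0249 = 1.9745
E(R) = R_f + β × MRP = 3.1% + 1.9745 × 5.4% = 13.76%

13.76%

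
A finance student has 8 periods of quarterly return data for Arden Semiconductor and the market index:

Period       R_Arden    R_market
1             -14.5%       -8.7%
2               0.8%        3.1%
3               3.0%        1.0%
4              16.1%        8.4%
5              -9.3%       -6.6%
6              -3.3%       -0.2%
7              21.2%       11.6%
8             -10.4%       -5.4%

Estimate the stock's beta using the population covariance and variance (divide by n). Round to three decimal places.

1.735

Mean R_i = (-14.5 + 0.8 + 3.0 + 16.1 − 9.3 − 3.3 + 21.2 − 10.4) / 8 = 0.4500%
Mean R_m = (-8.7 + 3.1 + 1.0 + 8.4 − 6.6 − 0.2 + 11.6 − 5.4) / 8 = 0.4000%
Σ(R_i − R̄_i)(R_m − R̄_m) = 629.5500  ⇒  Cov = 629.5500 / 8 = 78.6938
Σ(R_m − R̄_m)² = 362.9000  ⇒  Var(R_m) = 362.9000 / 8 = 45.3625
β = Cov / Var(R_m) = 78.6938 / 45.3625 = 1.7348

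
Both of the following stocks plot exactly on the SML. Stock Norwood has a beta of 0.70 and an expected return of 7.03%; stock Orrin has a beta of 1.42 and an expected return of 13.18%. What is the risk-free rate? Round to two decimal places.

Both satisfy E(R) = R_f + β·MRP, so the slope of the SML is
MRP = (13.18% − 7.03%) / (1.42 − 0.70) = 6.15% / 0.72 = 8.5417%
R_f = E(R_Norwood) − β_Norwood·MRP = 7.03% − 0.70 × 8.5417% = 1.0508%

1.05%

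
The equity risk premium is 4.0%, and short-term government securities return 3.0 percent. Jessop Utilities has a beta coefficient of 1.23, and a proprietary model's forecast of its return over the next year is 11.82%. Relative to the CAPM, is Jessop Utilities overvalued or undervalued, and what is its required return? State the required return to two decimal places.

Undervalued; required return 7.92%

Required return = R_f + β·MRP = 3.0% + 1.23 × 4.0% = 7.92%
Forecast 11.82% > required 7.92% → the stock plots above the SML → undervalued.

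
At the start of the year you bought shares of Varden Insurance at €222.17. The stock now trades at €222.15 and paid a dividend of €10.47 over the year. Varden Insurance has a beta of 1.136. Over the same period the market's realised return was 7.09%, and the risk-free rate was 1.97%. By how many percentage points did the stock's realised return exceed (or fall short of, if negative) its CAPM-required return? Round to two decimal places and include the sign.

Realised HPR = (P1 + D1 − P0) / P0 = (222.15 + 10.47 − 222.17) / 222.17 = 10.45 / 222.17 = 4.7036%
MRP = 7.09% − 1.97% = 5.12%
CAPM required = R_f + β·MRP = 1.97% + 1.136 × 5.12% = 7.78632%
α = realised − required = 4.7036% − 7.78632% = -3.08%

-3.08%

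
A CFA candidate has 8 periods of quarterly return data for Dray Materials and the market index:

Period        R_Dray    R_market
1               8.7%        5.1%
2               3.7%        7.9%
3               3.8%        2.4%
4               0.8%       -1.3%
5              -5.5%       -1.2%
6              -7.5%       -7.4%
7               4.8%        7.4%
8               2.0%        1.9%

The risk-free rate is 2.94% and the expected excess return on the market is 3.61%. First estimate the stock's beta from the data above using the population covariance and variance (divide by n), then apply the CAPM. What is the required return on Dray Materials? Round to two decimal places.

6.16%

Mean R_i = (8.7 + 3.7 + 3.8 + 0.8 − 5.5 − 7.5 + 4.8 + 2.0) / 8 = 1.3500%
Mean R_m = (5.1 + 7.9 + 2.4 − 1.3 − 1.2 − 7.4 + 7.4 + 1.9) / 8 = 1.8500%
Σ(R_i − R̄_i)(R_m − R̄_m) = 163.1200  ⇒  Cov = 163.1200 / 8 = 20.3900
Σ(R_m − R̄_m)² = 183.0600  ⇒  Var(R_m) = 183.0600 / 8 = 22.8825
β = Cov / Var(R_m) = 20.3900 / 22.8825 = 0.8911
E(R) = R_f + β × MRP = 2.94% + 0.8911 × 3.61% = 6.16%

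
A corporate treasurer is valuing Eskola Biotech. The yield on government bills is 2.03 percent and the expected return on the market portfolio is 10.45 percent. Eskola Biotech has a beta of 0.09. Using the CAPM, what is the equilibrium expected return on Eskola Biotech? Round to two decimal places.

Market risk premium = E(R_m) − R_f = 10.45% − 2.03% = 8.42%
E(R) = R_f + β × MRP = 2.03% + 0.09 × 8.42% = 2.79%

2.79%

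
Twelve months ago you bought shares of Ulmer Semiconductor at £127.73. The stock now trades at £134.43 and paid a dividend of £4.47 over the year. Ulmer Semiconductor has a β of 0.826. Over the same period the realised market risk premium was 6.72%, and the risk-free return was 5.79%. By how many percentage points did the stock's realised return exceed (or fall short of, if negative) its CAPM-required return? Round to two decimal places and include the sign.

Realised HPR = (P1 + D1 − P0) / P0 = (134.43 + 4.47 − 127.73) / 127.73 = 11.17 / 127.73 = 8.7450%
CAPM required = R_f + β·MRP = 5.79% + 0.826 × 6.72% = 11.34072%
α = realised − required = 8.7450% − 11.34072% = -2.60%

-2.60%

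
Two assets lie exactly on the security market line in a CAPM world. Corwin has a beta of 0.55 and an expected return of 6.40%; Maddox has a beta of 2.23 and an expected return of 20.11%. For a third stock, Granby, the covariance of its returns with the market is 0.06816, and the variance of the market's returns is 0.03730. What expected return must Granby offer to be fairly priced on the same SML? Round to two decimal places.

16.82%

MRP = (20.11% − 6.40%) / (2.23 − 0.55) = 8.1607%
R_f = 6.40% − 0.55 × 8.1607% = 1.9116%
β_Granby = Cov / Var(R_m) = 0.06816 / 0.03730 = 1.8273
E(R_Granby) = R_f + β × MRP = 1.9116% + 1.8273 × 8.1607% = 16.82%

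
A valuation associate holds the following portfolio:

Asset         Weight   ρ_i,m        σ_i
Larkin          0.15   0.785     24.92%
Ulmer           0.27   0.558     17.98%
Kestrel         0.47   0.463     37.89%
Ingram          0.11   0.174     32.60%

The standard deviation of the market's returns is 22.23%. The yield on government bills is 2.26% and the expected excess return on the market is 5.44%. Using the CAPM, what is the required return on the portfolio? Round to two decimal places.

5.81%

β_Larkin = 0.785 × 24.92% / 22.23% = 0.8800
β_Ulmer = 0.558 × 17.98% / 22.23% = 0.4513
β_Kestrel = 0.463 × 37.89% / 22.23% = 0.7892
β_Ingram = 0.174 × 32.60% / 22.23% = 0.2552
β_P = Σ w_i β_i = 0.15×0.8800 + 0.27×0.4513 + 0.47×0.7892 + 0.11×0.2552 = 0.6528
E(R_P) = R_f + β_P × MRP = 2.26% + 0.6528 × 5.44% = 5.81%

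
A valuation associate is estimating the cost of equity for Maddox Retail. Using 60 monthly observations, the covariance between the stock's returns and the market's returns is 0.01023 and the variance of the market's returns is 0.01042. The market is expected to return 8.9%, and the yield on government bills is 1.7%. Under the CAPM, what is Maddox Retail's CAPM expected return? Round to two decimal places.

β = Cov(R_i, R_m) / Var(R_m) = 0.01023 / 0.01042 = 0.9818
MRP = 8.9% − 1.7% = 7.20%
E(R) = R_f + β × MRP = 1.7% + 0.9818 × 7.2% = 8.77%

8.77%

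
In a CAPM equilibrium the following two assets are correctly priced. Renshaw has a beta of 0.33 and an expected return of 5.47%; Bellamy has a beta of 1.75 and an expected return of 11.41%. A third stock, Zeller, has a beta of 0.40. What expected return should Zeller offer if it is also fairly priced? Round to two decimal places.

5.76%

MRP (SML slope) = (11.41% − 5.47%) / (1.75 − 0.33) = 5.94% / 1.42 = 4.1831%
R_f (intercept) = 5.47% − 0.33 × 4.1831% = 4.0896%
E(R_Zeller) = R_f + β × MRP = 4.0896% + 0.40 × 4.1831% = 5.76%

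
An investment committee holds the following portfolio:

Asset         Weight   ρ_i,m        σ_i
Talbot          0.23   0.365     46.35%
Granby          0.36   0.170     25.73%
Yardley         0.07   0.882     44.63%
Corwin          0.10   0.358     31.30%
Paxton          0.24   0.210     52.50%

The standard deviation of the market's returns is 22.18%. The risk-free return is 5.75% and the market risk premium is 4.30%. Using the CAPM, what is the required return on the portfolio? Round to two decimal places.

β_Talbot = 0.365 × 46.35% / 22.18% = 0.7627
β_Granby = 0.170 × 25.73% / 22.18% = 0.1972
β_Yardley = 0.882 × 44.63% / 22.18% = 1.7747
β_Corwin = 0.358 × 31.30% / 22.18% = 0.5052
β_Paxton = 0.210 × 52.50% / 22.18% = 0.4971
β_P = Σ w_i β_i = 0.23×0.7627 + 0.36×0.1972 + 0.07×1.7747 + 0.10×0.5052 + 0.24×0.4971 = 0.5405
E(R_P) = R_f + β_P × MRP = 5.75% + 0.5405 × 4.30% = 8.07%

8.07%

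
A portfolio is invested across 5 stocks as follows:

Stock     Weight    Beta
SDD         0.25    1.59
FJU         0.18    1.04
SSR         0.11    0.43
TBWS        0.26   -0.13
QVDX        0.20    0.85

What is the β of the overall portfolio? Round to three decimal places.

β_P = Σ w_i β_i = 0.25×1.59 + 0.18×1.04 + 0.11×0.43 + 0.26×-0.13 + 0.20×0.85 = 0.7682

0.768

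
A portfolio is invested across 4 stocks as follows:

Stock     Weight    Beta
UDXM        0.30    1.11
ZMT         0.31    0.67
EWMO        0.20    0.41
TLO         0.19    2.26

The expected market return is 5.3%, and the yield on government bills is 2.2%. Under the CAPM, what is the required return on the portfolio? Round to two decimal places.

5.46%

β_P = Σ w_i β_i = 0.30×1.11 + 0.31×0.67 + 0.20×0.41 + 0.19×2.26 = 1.0521
MRP = 5.3% − 2.2% = 3.10%
E(R_P) = R_f + β_P × MRP = 2.2% + 1.0521 × 3.1% = 5.46%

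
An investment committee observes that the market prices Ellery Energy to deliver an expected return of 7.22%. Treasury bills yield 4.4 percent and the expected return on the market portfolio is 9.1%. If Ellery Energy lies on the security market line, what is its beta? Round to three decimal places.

0.600

MRP = 9.1% − 4.4% = 4.70%
β = (E(R) − R_f) / MRP = (7.22% − 4.4%) / 4.7% = 2.82% / 4.7% = 0.600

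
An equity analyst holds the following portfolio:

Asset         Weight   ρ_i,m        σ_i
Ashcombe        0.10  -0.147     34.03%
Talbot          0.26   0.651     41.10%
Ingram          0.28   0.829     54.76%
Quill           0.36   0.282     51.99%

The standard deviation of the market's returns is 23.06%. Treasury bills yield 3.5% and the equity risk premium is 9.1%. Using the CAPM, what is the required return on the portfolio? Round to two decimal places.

β_Ashcombe = -0.147 × 34.03% / 23.06% = -0.2169
β_Talbot = 0.651 × 41.10% / 23.06% = 1.1603
β_Ingram = 0.829 × 54.76% / 23.06% = 1.9686
β_Quill = 0.282 × 51.99% / 23.06% = 0.6358
β_P = Σ w_i β_i = 0.10×-0.2169 + 0.26×1.1603 + 0.28×1.9686 + 0.36×0.6358 = 1.0601
E(R_P) = R_f + β_P × MRP = 3.5% + 1.0601 × 9.1% = 13.15%

13.15%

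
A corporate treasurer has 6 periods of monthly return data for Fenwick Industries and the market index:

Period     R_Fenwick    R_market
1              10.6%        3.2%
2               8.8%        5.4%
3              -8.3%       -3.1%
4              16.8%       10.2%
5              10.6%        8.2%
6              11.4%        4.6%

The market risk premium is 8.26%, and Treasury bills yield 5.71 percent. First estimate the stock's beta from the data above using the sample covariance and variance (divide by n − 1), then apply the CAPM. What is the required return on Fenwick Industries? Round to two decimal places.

Mean R_i = (10.6 + 8.8 − 8.3 + 16.8 + 10.6 + 11.4) / 6 = 8.3167%
Mean R_m = (3.2 + 5.4 − 3.1 + 10.2 + 8.2 + 4.6) / 6 = 4.7500%
Σ(R_i − R̄_i)(R_m − R̄_m) = 180.8650  ⇒  Cov = 180.8650 / 5 = 36.1730
Σ(R_m − R̄_m)² = 106.0750  ⇒  Var(R_m) = 106.0750 / 5 = 21.2150
β = Cov / Var(R_m) = 36.1730 / 21.2150 = 1.7051
E(R) = R_f + β × MRP = 5.71% + 1.7051 × 8.26% = 19.79%

19.79%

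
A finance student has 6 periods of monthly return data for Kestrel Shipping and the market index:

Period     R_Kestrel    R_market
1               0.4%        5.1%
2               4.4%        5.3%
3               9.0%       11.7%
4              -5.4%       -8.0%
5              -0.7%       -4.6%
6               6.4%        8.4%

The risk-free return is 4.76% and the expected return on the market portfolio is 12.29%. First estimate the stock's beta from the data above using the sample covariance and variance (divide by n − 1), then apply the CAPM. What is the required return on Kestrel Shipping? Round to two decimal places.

Mean R_i = (0.4 + 4.4 + 9.0 − 5.4 − 0.7 + 6.4) / 6 = 2.3500%
Mean R_m = (5.1 + 5.3 + 11.7 − 8.0 − 4.6 + 8.4) / 6 = 2.9833%
Σ(R_i − R̄_i)(R_m − R̄_m) = 188.7750  ⇒  Cov = 188.7750 / 5 = 37.7550
Σ(R_m − R̄_m)² = 293.3083  ⇒  Var(R_m) = 293.3083 / 5 = 58.6617
β = Cov / Var(R_m) = 37.7550 / 58.6617 = 0.6436
MRP = 12.29% − 4.76% = 7.53%
E(R) = R_f + β × MRP = 4.76% + 0.6436 × 7.53% = 9.61%

9.61%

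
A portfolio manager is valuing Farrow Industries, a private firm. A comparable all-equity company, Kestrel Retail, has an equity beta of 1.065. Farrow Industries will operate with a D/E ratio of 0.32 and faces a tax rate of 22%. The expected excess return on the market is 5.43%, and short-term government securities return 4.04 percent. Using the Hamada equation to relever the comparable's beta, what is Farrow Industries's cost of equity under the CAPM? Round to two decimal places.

β_L = β_U × [1 + (1 − t)(D/E)] = 1.065 × [1 + (1 − 0.22) × 0.32]
    = 1.065 × [1 + 0.78 × 0.32] = 1.065 × 1.2496 = 1.3308
E(R) = R_f + β_L × MRP = 4.04% + 1.3308 × 5.43% = 11.27%

11.27%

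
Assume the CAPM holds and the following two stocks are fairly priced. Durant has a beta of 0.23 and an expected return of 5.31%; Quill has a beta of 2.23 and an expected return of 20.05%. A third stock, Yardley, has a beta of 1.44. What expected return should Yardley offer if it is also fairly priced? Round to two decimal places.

14.23%

MRP (SML slope) = (20.05% − 5.31%) / (2.23 − 0.23) = 14.74% / 2.00 = 7.3700%
R_f (intercept) = 5.31% − 0.23 × 7.3700% = 3.6149%
E(R_Yardley) = R_f + β × MRP = 3.6149% + 1.44 × 7.3700% = 14.23%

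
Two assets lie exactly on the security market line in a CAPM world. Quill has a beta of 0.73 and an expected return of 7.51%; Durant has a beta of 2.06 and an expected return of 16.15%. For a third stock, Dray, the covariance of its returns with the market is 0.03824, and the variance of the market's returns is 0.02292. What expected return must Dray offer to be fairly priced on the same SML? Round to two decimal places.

13.61%

MRP = (16.15% − 7.51%) / (2.06 − 0.73) = 6.4962%
R_f = 7.51% − 0.73 × 6.4962% = 2.7678%
β_Dray = Cov / Var(R_m) = 0.03824 / 0.02292 = 1.6684
E(R_Dray) = R_f + β × MRP = 2.7678% + 1.6684 × 6.4962% = 13.61%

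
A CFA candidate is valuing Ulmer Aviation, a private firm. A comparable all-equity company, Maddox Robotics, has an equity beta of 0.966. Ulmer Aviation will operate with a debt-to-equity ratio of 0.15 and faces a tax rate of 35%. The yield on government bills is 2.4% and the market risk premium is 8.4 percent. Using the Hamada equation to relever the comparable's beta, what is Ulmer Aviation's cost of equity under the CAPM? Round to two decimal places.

11.31%

β_L = β_U × [1 + (1 − t)(D/E)] = 0.966 × [1 + (1 − 0.35) × 0.15]
    = 0.966 × [1 + 0.65 × 0.15] = 0.966 × 1.0975 = 1.0602
E(R) = R_f + β_L × MRP = 2.4% + 1.0602 × 8.4% = 11.31%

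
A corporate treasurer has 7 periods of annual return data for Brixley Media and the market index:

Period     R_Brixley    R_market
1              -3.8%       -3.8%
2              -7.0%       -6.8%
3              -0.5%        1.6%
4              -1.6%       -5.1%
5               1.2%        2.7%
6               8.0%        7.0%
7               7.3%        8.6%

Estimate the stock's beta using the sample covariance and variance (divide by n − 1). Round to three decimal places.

Mean R_i = (-3.8 − 7.0 − 0.5 − 1.6 + 1.2 + 8.0 + 7.3) / 7 = 0.5143%
Mean R_m = (-3.8 − 6.8 + 1.6 − 5.1 + 2.7 + 7.0 + 8.6) / 7 = 0.6000%
Σ(R_i − R̄_i)(R_m − R̄_m) = 189.2600  ⇒  Cov = 189.2600 / 6 = 31.5433
Σ(R_m − R̄_m)² = 216.9800  ⇒  Var(R_m) = 216.9800 / 6 = 36.1633
β = Cov / Var(R_m) = 31.5433 / 36.1633 = 0.8722

0.872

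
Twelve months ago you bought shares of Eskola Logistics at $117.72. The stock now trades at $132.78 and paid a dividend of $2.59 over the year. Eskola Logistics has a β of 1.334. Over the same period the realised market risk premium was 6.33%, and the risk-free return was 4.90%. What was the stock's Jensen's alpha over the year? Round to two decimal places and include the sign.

+1.65%

Realised HPR = (P1 + D1 − P0) / P0 = (132.78 + 2.59 − 117.72) / 117.72 = 17.65 / 117.72 = 14.9932%
CAPM required = R_f + β·MRP = 4.90% + 1.334 × 6.33% = 13.34422%
α = realised − required = 14.9932% − 13.34422% = +1.65%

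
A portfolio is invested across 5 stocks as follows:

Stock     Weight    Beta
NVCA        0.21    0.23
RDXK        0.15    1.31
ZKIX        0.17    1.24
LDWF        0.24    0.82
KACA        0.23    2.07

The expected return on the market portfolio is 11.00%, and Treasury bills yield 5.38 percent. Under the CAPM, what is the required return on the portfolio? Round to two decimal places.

11.72%

β_P = Σ w_i β_i = 0.21×0.23 + 0.15×1.31 + 0.17×1.24 + 0.24×0.82 + 0.23×2.07 = 1.1285
MRP = 11.00% − 5.38% = 5.62%
E(R_P) = R_f + β_P × MRP = 5.38% + 1.1285 × 5.62% = 11.72%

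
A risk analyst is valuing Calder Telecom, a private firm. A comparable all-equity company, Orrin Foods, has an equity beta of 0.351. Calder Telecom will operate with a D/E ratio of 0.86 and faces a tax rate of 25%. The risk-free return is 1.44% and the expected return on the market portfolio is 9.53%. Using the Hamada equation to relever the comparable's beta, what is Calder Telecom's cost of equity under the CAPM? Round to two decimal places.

β_L = β_U × [1 + (1 − t)(D/E)] = 0.351 × [1 + (1 − 0.25) × 0.86]
    = 0.351 × [1 + 0.75 × 0.86] = 0.351 × 1.6450 = 0.5774
MRP = 9.53% − 1.44% = 8.09%
E(R) = R_f + β_L × MRP = 1.44% + 0.5774 × 8.09% = 6.11%

6.11%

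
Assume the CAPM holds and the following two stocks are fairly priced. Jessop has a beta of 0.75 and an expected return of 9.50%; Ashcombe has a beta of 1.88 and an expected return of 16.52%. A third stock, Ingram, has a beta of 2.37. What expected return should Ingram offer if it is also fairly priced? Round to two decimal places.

19.56%

MRP (SML slope) = (16.52% − 9.50%) / (1.88 − 0.75) = 7.02% / 1.13 = 6.2124%
R_f (intercept) = 9.50% − 0.75 × 6.2124% = 4.8407%
E(R_Ingram) = R_f + β × MRP = 4.8407% + 2.37 × 6.2124% = 19.56%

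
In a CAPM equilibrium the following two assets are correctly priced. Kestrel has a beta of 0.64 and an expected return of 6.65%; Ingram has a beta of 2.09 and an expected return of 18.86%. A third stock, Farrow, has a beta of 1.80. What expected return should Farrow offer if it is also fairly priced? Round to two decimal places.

16.42%

MRP (SML slope) = (18.86% − 6.65%) / (2.09 − 0.64) = 12.21% / 1.45 = 8.4207%
R_f (intercept) = 6.65% − 0.64 × 8.4207% = 1.2608%
E(R_Farrow) = R_f + β × MRP = 1.2608% + 1.80 × 8.4207% = 16.42%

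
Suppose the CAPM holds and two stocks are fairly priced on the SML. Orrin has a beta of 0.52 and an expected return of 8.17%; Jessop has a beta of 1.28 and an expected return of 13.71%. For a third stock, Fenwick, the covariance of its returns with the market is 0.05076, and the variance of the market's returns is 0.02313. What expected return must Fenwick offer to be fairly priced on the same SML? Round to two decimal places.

20.38%

MRP = (13.71% − 8.17%) / (1.28 − 0.52) = 7.2895%
R_f = 8.17% − 0.52 × 7.2895% = 4.3795%
β_Fenwick = Cov / Var(R_m) = 0.05076 / 0.02313 = 2.1946
E(R_Fenwick) = R_f + β × MRP = 4.3795% + 2.1946 × 7.2895% = 20.38%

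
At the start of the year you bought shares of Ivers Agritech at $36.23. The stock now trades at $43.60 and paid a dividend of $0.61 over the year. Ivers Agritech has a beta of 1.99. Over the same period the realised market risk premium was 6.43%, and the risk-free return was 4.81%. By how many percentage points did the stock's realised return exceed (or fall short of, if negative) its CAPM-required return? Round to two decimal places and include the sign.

+4.42%

Realised HPR = (P1 + D1 − P0) / P0 = (43.60 + 0.61 − 36.23) / 36.23 = 7.98 / 36.23 = 22.0259%
CAPM required = R_f + β·MRP = 4.81% + 1.99 × 6.43% = 17.6057%
α = realised − required = 22.0259% − 17.6057% = +4.42%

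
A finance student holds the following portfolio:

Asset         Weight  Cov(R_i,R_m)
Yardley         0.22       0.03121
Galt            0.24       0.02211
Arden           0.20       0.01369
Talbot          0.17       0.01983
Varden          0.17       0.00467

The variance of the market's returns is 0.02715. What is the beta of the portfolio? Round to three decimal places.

0.703

β_Yardley = 0.03121 / 0.02715 = 1.1495
β_Galt = 0.02211 / 0.02715 = 0.8144
β_Arden = 0.01369 / 0.02715 = 0.5042
β_Talbot = 0.01983 / 0.02715 = 0.7304
β_Varden = 0.00467 / 0.02715 = 0.1720
β_P = Σ w_i β_i = 0.22×1.1495 + 0.24×0.8144 + 0.20×0.5042 + 0.17×0.7304 + 0.17×0.1720 = 0.7026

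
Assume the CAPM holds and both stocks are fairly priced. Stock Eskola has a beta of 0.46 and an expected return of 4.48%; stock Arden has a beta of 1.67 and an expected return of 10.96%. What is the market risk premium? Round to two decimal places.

5.36%

Both satisfy E(R) = R_f + β·MRP, so the slope of the SML is
MRP = (10.96% − 4.48%) / (1.67 − 0.46) = 6.48% / 1.21 = 5.3554%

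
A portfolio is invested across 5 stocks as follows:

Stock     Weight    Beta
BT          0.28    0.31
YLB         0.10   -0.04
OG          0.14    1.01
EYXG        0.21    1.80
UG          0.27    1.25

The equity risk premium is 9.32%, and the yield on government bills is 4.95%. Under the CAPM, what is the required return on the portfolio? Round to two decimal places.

13.71%

β_P = Σ w_i β_i = 0.28×0.31 + 0.10×-0.04 + 0.14×1.01 + 0.21×1.80 + 0.27×1.25 = 0.9397
E(R_P) = R_f + β_P × MRP = 4.95% + 0.9397 × 9.32% = 13.71%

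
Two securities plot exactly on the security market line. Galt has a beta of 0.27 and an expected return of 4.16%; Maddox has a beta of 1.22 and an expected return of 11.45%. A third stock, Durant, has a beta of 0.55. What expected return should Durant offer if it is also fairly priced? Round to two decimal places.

MRP (SML slope) = (11.45% − 4.16%) / (1.22 − 0.27) = 7.29% / 0.95 = 7.6737%
R_f (intercept) = 4.16% − 0.27 × 7.6737% = 2.0881%
E(R_Durant) = R_f + β × MRP = 2.0881% + 0.55 × 7.6737% = 6.31%

6.31%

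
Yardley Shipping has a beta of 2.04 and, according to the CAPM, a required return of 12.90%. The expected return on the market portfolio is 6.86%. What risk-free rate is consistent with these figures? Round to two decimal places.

1.05%

E(R) = R_f + β(E(R_m) − R_f) = R_f(1 − β) + β·E(R_m)
12.90% = R_f × (1 − 2.04) + 2.04 × 6.86%
12.90% = R_f × -1.04 + 13.9944%
R_f = (12.90% − 13.9944%) / -1.04 = 1.05%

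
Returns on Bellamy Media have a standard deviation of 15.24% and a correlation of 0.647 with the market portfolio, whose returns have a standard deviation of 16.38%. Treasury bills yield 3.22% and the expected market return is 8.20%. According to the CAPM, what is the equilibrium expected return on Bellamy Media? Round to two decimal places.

β = ρ × σ_i / σ_m = 0.647 × 15.24% / 16.38% = 0.6020
MRP = 8.20% − 3.22% = 4.98%
E(R) = 3.22% + 0.6020 × 4.98% = 6.22%

6.22%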